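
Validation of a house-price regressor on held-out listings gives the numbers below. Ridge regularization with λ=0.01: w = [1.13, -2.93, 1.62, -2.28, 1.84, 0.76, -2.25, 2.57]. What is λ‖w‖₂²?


‖w‖₂² = (1.13)² + (-2.93)² + (1.62)² + (-2.28)² + (1.84)² + (0.76)² + (-2.25)² + (2.57)²
     = 1.2769 + 8.5849 + 2.6244 + 5.1984 + 3.3856 + 0.5776 + 5.0625 + 6.6049
     = 33.3152
λ·‖w‖₂² = 0.01·33.3152 = 0.333152

0.333152


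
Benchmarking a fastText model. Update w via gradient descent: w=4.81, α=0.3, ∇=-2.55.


w_new = w - α·∇
= 4.81 - 0.3·-2.55
= 4.81 + 0.765
= 5.575

5.575


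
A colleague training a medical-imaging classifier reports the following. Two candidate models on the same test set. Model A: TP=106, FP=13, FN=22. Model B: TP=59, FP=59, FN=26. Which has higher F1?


Model A: P=106/119=0.8908, R=106/128=0.8281, F1=2PR/(P+R)=2TP/(2TP+FP+FN)=212/247=0.8583
Model B: P=59/118=0.5, R=59/85=0.6941, F1=2PR/(P+R)=2TP/(2TP+FP+FN)=118/203=0.5813
0.8583 > 0.5813 → Model A

Model A


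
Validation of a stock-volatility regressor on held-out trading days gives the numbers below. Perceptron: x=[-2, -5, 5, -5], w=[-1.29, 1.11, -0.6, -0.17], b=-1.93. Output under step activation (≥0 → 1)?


z = (-2)·(-1.29) + (-5)·(1.11) + (5)·(-0.6) + (-5)·(-0.17) - 1.93
  = -7.05
step(z) = 0 (z<0)

0


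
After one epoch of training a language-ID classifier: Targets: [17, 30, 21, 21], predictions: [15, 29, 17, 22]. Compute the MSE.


Squared errors: (17-15)²=4, (30-29)²=1, (21-17)²=16, (21-22)²=1
Sum = 22
MSE = 22/4 = 11/2

11/2


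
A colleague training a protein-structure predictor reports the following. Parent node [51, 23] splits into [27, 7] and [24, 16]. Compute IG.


Parent = [51, 23], H_parent = 0.8941
H_left = 0.7335 (n=34), H_right = 0.971 (n=40)
H_children = (34/74)·0.7335 + (40/74)·0.971 = 0.8619
IG = 0.8941 - 0.8619 = 0.0322

0.0322


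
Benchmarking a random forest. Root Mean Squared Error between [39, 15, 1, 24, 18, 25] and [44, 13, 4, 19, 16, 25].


MSE = 67/6 = 11.1667
RMSE = √(67/6) = 3.3417

3.3417


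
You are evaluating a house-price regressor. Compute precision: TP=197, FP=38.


Precision = TP/(TP+FP)
= 197/(197+38)
= 197/235 = 83.83%

83.83%


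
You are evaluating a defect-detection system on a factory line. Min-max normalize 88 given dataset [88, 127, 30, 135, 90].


min=30, max=135
(88-30)/(135-30) = 58/105 = 0.5524

0.5524


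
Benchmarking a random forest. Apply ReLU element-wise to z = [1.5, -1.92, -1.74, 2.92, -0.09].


ReLU(1.5) = max(0, 1.5) = 1.5
ReLU(-1.92) = max(0, -1.92) = 0.0
ReLU(-1.74) = max(0, -1.74) = 0.0
ReLU(2.92) = max(0, 2.92) = 2.92
ReLU(-0.09) = max(0, -0.09) = 0.0
result = [1.5, 0.0, 0.0, 2.92, 0.0]

[1.5, 0.0, 0.0, 2.92, 0.0]


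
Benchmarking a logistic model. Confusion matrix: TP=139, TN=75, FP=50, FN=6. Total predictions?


Total = TP + TN + FP + FN
= 139 + 75 + 50 + 6
= 270
(Predicted positive: 189, predicted negative: 81)

270


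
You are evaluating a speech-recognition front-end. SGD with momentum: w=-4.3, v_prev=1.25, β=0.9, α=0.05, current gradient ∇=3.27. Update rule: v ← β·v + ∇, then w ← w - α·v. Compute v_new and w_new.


v_new = 0.9·1.25 + 3.27 = 1.125 + 3.27 = 4.395
w_new = -4.3 - 0.05·4.395 = -4.3 - 0.21975 = -4.51975

v_new=4.395, w_new=-4.51975


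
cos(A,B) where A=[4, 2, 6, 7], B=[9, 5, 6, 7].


A·B = 4·9 + 2·5 + 6·6 + 7·7 = 131
‖A‖ = √105 = 10.247, ‖B‖ = √191 = 13.8203
cos = 131/(√105·√191) = 131/√20055 = 0.925

0.925


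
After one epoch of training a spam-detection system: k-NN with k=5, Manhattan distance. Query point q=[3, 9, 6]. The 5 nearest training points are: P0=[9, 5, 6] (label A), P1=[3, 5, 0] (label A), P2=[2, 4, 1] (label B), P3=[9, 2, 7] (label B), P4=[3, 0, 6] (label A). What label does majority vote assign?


d(q,P0) = 10  (label A)
d(q,P1) = 10  (label A)
d(q,P2) = 11  (label B)
d(q,P3) = 14  (label B)
d(q,P4) = 9  (label A)
Votes: A=3, B=2
Majority → A

A


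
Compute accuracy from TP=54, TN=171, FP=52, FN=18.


Accuracy = (TP+TN)/(TP+TN+FP+FN)
= (54+171)/(295)
= 225/295 = 76.27%

76.27%


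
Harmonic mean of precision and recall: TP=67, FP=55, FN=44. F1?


Precision = 67/122 = 0.5492
Recall = 67/111 = 0.6036
F1 = 2·P·R/(P+R) = 2·TP/(2·TP+FP+FN) = 134/(134+55+44) = 134/233 = 0.5751

0.5751


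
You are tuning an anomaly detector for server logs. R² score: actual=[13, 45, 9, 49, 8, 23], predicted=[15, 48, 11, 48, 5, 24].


ȳ = 24.5
SS_res = Σ(y-ŷ)² = 28
SS_tot = Σ(y-ȳ)² = 1667.5
R² = 1 - SS_res/SS_tot = 1 - 0.0168 = 0.9832

0.9832


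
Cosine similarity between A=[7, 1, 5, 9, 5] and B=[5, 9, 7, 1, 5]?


A·B = 7·5 + 1·9 + 5·7 + 9·1 + 5·5 = 113
‖A‖ = √181 = 13.4536, ‖B‖ = √181 = 13.4536
cos = 113/(√181·√181) = 113/√32761 = 0.6243

0.6243


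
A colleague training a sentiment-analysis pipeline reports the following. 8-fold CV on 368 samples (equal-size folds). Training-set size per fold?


Fold size = 368/8 = 46
Training per fold = 368 - 46 = 322

322


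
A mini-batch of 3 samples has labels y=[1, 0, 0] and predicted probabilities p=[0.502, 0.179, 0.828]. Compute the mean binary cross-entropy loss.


L[0] = -ln(0.502) = 0.6892
L[1] = -ln(1-0.179) = -ln(0.821) = 0.1972
L[2] = -ln(1-0.828) = -ln(0.172) = 1.7603
mean = (0.6892 + 0.1972 + 1.7603)/3 = 0.8822

0.8822


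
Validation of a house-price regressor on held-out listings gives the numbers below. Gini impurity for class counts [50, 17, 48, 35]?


Probabilities: [50/150, 17/150, 48/150, 35/150] ≈ [0.3333, 0.1133, 0.32, 0.2333]
Σpᵢ² = (2500 + 289 + 2304 + 1225)/150² = 6318/22500
Gini = 1 - Σpᵢ² = 1 - 6318/22500 = 0.7192

0.7192


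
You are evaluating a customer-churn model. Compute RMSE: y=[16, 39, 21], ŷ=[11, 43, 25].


MSE = 57/3 = 19
RMSE = √(57/3) = 4.3589

4.3589


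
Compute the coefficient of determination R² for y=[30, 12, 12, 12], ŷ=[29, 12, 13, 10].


ȳ = 16.5
SS_res = Σ(y-ŷ)² = 6
SS_tot = Σ(y-ȳ)² = 243
R² = 1 - SS_res/SS_tot = 1 - 0.0247 = 0.9753

0.9753


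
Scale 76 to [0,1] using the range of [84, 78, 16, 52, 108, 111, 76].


min=16, max=111
(76-16)/(111-16) = 60/95 = 0.6316

0.6316


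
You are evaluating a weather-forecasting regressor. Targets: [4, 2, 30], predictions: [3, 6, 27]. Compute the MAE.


Absolute errors: |4-3|=1, |2-6|=4, |30-27|=3
Sum = 8
MAE = 8/3 = 8/3

8/3


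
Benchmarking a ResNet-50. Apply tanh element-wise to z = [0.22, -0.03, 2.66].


tanh(0.22) = 0.2165
tanh(-0.03) = -0.03
tanh(2.66) = 0.9903
result = [0.2165, -0.03, 0.9903]

[0.2165, -0.03, 0.9903]


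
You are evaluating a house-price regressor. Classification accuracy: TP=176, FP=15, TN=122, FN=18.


Accuracy = (TP+TN)/(TP+TN+FP+FN)
= (176+122)/(331)
= 298/331 = 90.03%

90.03%


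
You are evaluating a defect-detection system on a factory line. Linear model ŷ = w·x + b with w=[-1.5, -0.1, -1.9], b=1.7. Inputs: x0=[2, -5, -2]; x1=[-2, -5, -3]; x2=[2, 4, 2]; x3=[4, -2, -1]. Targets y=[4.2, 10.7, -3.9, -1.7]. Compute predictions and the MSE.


ŷ0 = (-1.5)·(2) + (-0.1)·(-5) + (-1.9)·(-2) + 1.7 = 3.0
ŷ1 = (-1.5)·(-2) + (-0.1)·(-5) + (-1.9)·(-3) + 1.7 = 10.9
ŷ2 = (-1.5)·(2) + (-0.1)·(4) + (-1.9)·(2) + 1.7 = -5.5
ŷ3 = (-1.5)·(4) + (-0.1)·(-2) + (-1.9)·(-1) + 1.7 = -2.2
errors² = [1.44, 0.04, 2.56, 0.25]
MSE = 4.2900/4 = 1.0725

1.0725


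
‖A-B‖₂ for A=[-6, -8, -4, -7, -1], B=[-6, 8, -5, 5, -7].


d = √((-6+ 6)² + (-8-8)² + (-4+ 5)² + (-7-5)² + (-1+ 7)²)
  = √(0 + 256 + 1 + 144 + 36)
  = √437 = 20.9045

20.9045


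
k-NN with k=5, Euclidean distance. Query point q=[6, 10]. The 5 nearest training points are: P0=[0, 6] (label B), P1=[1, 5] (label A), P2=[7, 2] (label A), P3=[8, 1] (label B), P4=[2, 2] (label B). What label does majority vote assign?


d(q,P0) = 7.2111  (label B)
d(q,P1) = 7.0711  (label A)
d(q,P2) = 8.0623  (label A)
d(q,P3) = 9.2195  (label B)
d(q,P4) = 8.9443  (label B)
Votes: A=2, B=3
Majority → B

B


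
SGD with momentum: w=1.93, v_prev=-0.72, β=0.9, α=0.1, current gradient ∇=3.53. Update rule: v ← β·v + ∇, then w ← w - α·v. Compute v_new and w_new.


v_new = 0.9·-0.72 + 3.53 = -0.648 + 3.53 = 2.882
w_new = 1.93 - 0.1·2.882 = 1.93 - 0.2882 = 1.6418

v_new=2.882, w_new=1.6418


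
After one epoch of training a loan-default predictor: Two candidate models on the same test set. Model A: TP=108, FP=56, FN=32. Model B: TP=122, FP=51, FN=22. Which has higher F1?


Model A: P=108/164=0.6585, R=108/140=0.7714, F1=2PR/(P+R)=2TP/(2TP+FP+FN)=216/304=0.7105
Model B: P=122/173=0.7052, R=122/144=0.8472, F1=2PR/(P+R)=2TP/(2TP+FP+FN)=244/317=0.7697
0.7105 < 0.7697 → Model B

Model B


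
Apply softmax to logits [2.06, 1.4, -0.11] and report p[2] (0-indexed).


Exponentials: e^2.06=7.846, e^1.4=4.0552, e^-0.11=0.8958
Sum = 12.797
Softmax = [0.6131, 0.3169, 0.07]
p[2] = 0.8958/12.797 = 0.07

0.07


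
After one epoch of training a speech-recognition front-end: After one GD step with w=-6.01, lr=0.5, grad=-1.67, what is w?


w_new = w - α·∇
= -6.01 - 0.5·-1.67
= -6.01 + 0.835
= -5.175

-5.175


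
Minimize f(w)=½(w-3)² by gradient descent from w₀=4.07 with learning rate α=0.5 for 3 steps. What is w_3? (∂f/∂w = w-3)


step 1: grad = 4.07-3 = 1.07; w = 4.07 - 0.5·(1.07) = 3.535
step 2: grad = 3.535-3 = 0.535; w = 3.535 - 0.5·(0.535) = 3.2675
step 3: grad = 3.2675-3 = 0.2675; w = 3.2675 - 0.5·(0.2675) = 3.13375

3.13375


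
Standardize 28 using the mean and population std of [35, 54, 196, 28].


μ = 78.25, σ = 68.6454
z = (28 - 78.25)/68.6454 = -0.732

-0.732


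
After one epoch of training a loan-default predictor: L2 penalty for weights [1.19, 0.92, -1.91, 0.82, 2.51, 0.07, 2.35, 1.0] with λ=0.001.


‖w‖₂² = (1.19)² + (0.92)² + (-1.91)² + (0.82)² + (2.51)² + (0.07)² + (2.35)² + (1.0)²
     = 1.4161 + 0.8464 + 3.6481 + 0.6724 + 6.3001 + 0.0049 + 5.5225 + 1
     = 19.4105
λ·‖w‖₂² = 0.001·19.4105 = 0.019411

0.019411


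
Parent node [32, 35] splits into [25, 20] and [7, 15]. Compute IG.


Parent = [32, 35], H_parent = 0.9986
H_left = 0.9911 (n=45), H_right = 0.9024 (n=22)
H_children = (45/67)·0.9911 + (22/67)·0.9024 = 0.962
IG = 0.9986 - 0.962 = 0.0366

0.0366


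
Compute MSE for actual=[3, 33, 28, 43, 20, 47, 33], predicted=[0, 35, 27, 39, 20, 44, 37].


Squared errors: (3-0)²=9, (33-35)²=4, (28-27)²=1, (43-39)²=16, (20-20)²=0, (47-44)²=9, (33-37)²=16
Sum = 55
MSE = 55/7 = 55/7

55/7


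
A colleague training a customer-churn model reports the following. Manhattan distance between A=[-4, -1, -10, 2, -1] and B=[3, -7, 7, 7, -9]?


d = |-4-3| + |-1+ 7| + |-10-7| + |2-7| + |-1+ 9|
  = 7 + 6 + 17 + 5 + 8
  = 43

43


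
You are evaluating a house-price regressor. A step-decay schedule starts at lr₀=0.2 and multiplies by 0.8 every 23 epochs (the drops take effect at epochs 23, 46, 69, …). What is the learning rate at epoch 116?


n_drops = ⌊116/23⌋ = 5
lr = 0.2·0.8^5 = 0.2·0.32768 = 0.065536

0.065536


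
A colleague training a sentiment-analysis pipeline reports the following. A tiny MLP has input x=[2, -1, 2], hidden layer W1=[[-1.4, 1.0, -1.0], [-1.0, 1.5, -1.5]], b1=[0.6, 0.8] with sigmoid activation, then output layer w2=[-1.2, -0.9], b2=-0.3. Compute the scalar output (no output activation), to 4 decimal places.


z1[0] = (-1.4)·(2) + (1.0)·(-1) + (-1.0)·(2) + 0.6 = -5.2
z1[1] = (-1.0)·(2) + (1.5)·(-1) + (-1.5)·(2) + 0.8 = -5.7
h = sigmoid(z1) = [0.0055, 0.0033]
output = (-1.2)·(0.0055) + (-0.9)·(0.0033) - 0.3 = -0.3096

-0.3096


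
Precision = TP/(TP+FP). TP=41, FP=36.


Precision = TP/(TP+FP)
= 41/(41+36)
= 41/77 = 53.25%

53.25%


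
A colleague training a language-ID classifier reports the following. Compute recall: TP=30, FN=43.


Recall = TP/(TP+FN)
= 30/(30+43)
= 30/73 = 41.1%

41.1%


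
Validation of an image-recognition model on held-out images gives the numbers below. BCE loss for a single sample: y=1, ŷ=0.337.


BCE = -[y·ln(p) + (1-y)·ln(1-p)]
= -1·ln(0.337) - 0
= -ln(0.337) = 1.0877

1.0877


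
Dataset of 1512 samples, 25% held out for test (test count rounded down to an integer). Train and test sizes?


Test = ⌊1512·25/100⌋ = 378
Train = 1512 - 378 = 1134

Train: 1134, Test: 378


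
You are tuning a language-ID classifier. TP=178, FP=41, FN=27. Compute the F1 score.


Precision = 178/219 = 0.8128
Recall = 178/205 = 0.8683
F1 = 2·P·R/(P+R) = 2·TP/(2·TP+FP+FN) = 356/(356+41+27) = 356/424 = 0.8396

0.8396


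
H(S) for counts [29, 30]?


Probabilities: [29/59, 30/59] ≈ [0.4915, 0.5085]
H = -((29/59)·log₂(29/59) + (30/59)·log₂(30/59))
  = 0.9998 bits

0.9998 bits


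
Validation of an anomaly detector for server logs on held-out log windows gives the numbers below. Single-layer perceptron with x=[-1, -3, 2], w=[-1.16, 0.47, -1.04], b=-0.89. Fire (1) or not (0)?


z = (-1)·(-1.16) + (-3)·(0.47) + (2)·(-1.04) - 0.89
  = -3.22
step(z) = 0 (z<0)

0


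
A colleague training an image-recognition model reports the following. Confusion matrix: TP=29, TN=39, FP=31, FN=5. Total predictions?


Total = TP + TN + FP + FN
= 29 + 39 + 31 + 5
= 104
(Predicted positive: 60, predicted negative: 44)

104


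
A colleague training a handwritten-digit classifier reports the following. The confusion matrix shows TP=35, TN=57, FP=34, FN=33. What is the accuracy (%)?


Accuracy = (TP+TN)/(TP+TN+FP+FN)
= (35+57)/(159)
= 92/159 = 57.86%

57.86%


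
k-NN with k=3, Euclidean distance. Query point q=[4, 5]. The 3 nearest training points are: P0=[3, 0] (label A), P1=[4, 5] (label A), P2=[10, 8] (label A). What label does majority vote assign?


d(q,P0) = 5.099  (label A)
d(q,P1) = 0.0  (label A)
d(q,P2) = 6.7082  (label A)
Votes: A=3, B=0
Majority → A

A


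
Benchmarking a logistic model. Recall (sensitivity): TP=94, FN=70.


Recall = TP/(TP+FN)
= 94/(94+70)
= 94/164 = 57.32%

57.32%


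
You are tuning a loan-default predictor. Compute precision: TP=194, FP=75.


Precision = TP/(TP+FP)
= 194/(194+75)
= 194/269 = 72.12%

72.12%


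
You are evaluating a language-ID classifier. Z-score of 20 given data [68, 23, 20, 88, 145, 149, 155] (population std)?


μ = 92.5714, σ = 54.1977
z = (20 - 92.5714)/54.1977 = -1.339

-1.339


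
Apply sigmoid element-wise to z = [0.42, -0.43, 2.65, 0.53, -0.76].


σ(0.42) = 1/(1+e^-0.42) = 0.6035
σ(-0.43) = 1/(1+e^0.43) = 0.3941
σ(2.65) = 1/(1+e^-2.65) = 0.934
σ(0.53) = 1/(1+e^-0.53) = 0.6295
σ(-0.76) = 1/(1+e^0.76) = 0.3186
result = [0.6035, 0.3941, 0.934, 0.6295, 0.3186]

[0.6035, 0.3941, 0.934, 0.6295, 0.3186]


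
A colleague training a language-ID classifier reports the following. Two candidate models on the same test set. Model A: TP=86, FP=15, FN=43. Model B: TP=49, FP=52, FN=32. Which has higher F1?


Model A: P=86/101=0.8515, R=86/129=0.6667, F1=2PR/(P+R)=2TP/(2TP+FP+FN)=172/230=0.7478
Model B: P=49/101=0.4851, R=49/81=0.6049, F1=2PR/(P+R)=2TP/(2TP+FP+FN)=98/182=0.5385
0.7478 > 0.5385 → Model A

Model A


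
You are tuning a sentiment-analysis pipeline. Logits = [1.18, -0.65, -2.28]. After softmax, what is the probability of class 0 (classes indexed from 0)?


Exponentials: e^1.18=3.2544, e^-0.65=0.522, e^-2.28=0.1023
Sum = 3.8787
Softmax = [0.839, 0.1346, 0.0264]
p[0] = 3.2544/3.8787 = 0.839

0.839


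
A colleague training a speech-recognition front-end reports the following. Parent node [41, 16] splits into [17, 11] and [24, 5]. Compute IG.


Parent = [41, 16], H_parent = 0.8564
H_left = 0.9666 (n=28), H_right = 0.6632 (n=29)
H_children = (28/57)·0.9666 + (29/57)·0.6632 = 0.8122
IG = 0.8564 - 0.8122 = 0.0442

0.0442


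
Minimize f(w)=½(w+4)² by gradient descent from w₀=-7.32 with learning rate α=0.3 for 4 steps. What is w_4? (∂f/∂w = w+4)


step 1: grad = -7.32+4 = -3.32; w = -7.32 - 0.3·(-3.32) = -6.324
step 2: grad = -6.324+4 = -2.324; w = -6.324 - 0.3·(-2.324) = -5.6268
step 3: grad = -5.6268+4 = -1.6268; w = -5.6268 - 0.3·(-1.6268) = -5.13876
step 4: grad = -5.13876+4 = -1.13876; w = -5.13876 - 0.3·(-1.13876) = -4.797132

-4.797132


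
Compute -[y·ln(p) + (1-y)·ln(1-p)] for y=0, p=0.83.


BCE = -[y·ln(p) + (1-y)·ln(1-p)]
= -0 - 1·ln(1-0.83)
= -ln(0.17) = 1.772

1.772


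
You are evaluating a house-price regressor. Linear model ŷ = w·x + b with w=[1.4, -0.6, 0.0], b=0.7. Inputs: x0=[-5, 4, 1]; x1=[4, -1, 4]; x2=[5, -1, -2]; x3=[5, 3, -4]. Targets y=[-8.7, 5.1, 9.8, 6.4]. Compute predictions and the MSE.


ŷ0 = (1.4)·(-5) + (-0.6)·(4) + (0.0)·(1) + 0.7 = -8.7
ŷ1 = (1.4)·(4) + (-0.6)·(-1) + (0.0)·(4) + 0.7 = 6.9
ŷ2 = (1.4)·(5) + (-0.6)·(-1) + (0.0)·(-2) + 0.7 = 8.3
ŷ3 = (1.4)·(5) + (-0.6)·(3) + (0.0)·(-4) + 0.7 = 5.9
errors² = [0.0, 3.24, 2.25, 0.25]
MSE = 5.7400/4 = 1.435

1.435


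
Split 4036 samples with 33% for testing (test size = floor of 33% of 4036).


Test = ⌊4036·33/100⌋ = 1331
Train = 4036 - 1331 = 2705

Train: 2705, Test: 1331


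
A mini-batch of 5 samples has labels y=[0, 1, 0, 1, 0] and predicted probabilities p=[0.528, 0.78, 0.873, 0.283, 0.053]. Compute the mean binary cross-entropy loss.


L[0] = -ln(1-0.528) = -ln(0.472) = 0.7508
L[1] = -ln(0.78) = 0.2485
L[2] = -ln(1-0.873) = -ln(0.127) = 2.0636
L[3] = -ln(0.283) = 1.2623
L[4] = -ln(1-0.053) = -ln(0.947) = 0.0545
mean = (0.7508 + 0.2485 + 2.0636 + 1.2623 + 0.0545)/5 = 0.8759

0.8759


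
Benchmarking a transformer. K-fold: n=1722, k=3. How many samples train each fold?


Fold size = 1722/3 = 574
Training per fold = 1722 - 574 = 1148

1148


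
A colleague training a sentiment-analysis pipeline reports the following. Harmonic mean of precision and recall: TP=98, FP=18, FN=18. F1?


Precision = 98/116 = 0.8448
Recall = 98/116 = 0.8448
F1 = 2·P·R/(P+R) = 2·TP/(2·TP+FP+FN) = 196/(196+18+18) = 196/232 = 0.8448

0.8448


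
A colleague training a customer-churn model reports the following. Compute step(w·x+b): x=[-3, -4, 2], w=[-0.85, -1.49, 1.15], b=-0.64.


z = (-3)·(-0.85) + (-4)·(-1.49) + (2)·(1.15) - 0.64
  = 10.17
step(z) = 1 (z≥0)

1


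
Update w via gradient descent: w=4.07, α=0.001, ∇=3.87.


w_new = w - α·∇
= 4.07 - 0.001·3.87
= 4.07 - 0.00387
= 4.06613

4.06613


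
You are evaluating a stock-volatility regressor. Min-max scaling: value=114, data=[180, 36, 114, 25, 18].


min=18, max=180
(114-18)/(180-18) = 96/162 = 0.5926

0.5926


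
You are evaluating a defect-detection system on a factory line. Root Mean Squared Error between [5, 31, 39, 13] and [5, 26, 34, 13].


MSE = 50/4 = 12.5
RMSE = √(50/4) = 3.5355

3.5355


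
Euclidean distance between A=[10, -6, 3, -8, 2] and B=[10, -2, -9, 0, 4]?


d = √((10-10)² + (-6+ 2)² + (3+ 9)² + (-8-0)² + (2-4)²)
  = √(0 + 16 + 144 + 64 + 4)
  = √228 = 15.0997

15.0997


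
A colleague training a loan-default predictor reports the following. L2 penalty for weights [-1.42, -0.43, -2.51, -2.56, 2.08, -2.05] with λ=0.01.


‖w‖₂² = (-1.42)² + (-0.43)² + (-2.51)² + (-2.56)² + (2.08)² + (-2.05)²
     = 2.0164 + 0.1849 + 6.3001 + 6.5536 + 4.3264 + 4.2025
     = 23.5839
λ·‖w‖₂² = 0.01·23.5839 = 0.235839

0.235839


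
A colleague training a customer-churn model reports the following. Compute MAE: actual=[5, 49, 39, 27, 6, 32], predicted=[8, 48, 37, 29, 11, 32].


Absolute errors: |5-8|=3, |49-48|=1, |39-37|=2, |27-29|=2, |6-11|=5, |32-32|=0
Sum = 13
MAE = 13/6 = 13/6

13/6


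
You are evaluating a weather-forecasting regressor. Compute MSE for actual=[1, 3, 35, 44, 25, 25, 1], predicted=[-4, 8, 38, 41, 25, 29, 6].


Squared errors: (1+ 4)²=25, (3-8)²=25, (35-38)²=9, (44-41)²=9, (25-25)²=0, (25-29)²=16, (1-6)²=25
Sum = 109
MSE = 109/7 = 109/7

109/7


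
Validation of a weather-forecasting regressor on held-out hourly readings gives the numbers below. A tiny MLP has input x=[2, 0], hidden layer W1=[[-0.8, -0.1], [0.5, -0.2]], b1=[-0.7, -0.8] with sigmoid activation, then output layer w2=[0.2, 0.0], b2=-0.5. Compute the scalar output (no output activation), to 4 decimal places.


z1[0] = (-0.8)·(2) + (-0.1)·(0) - 0.7 = -2.3
z1[1] = (0.5)·(2) + (-0.2)·(0) - 0.8 = 0.2
h = sigmoid(z1) = [0.0911, 0.5498]
output = (0.2)·(0.0911) + (0.0)·(0.5498) - 0.5 = -0.4818

-0.4818


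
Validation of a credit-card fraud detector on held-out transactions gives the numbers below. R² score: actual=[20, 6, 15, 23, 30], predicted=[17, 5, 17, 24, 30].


ȳ = 18.8
SS_res = Σ(y-ŷ)² = 15
SS_tot = Σ(y-ȳ)² = 322.8
R² = 1 - SS_res/SS_tot = 1 - 0.0465 = 0.9535

0.9535


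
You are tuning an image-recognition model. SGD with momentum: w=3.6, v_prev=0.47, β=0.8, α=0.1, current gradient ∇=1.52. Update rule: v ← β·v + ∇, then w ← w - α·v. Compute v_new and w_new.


v_new = 0.8·0.47 + 1.52 = 0.376 + 1.52 = 1.896
w_new = 3.6 - 0.1·1.896 = 3.6 - 0.1896 = 3.4104

v_new=1.896, w_new=3.4104


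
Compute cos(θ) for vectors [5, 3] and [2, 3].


A·B = 5·2 + 3·3 = 19
‖A‖ = √34 = 5.831, ‖B‖ = √13 = 3.6056
cos = 19/(√34·√13) = 19/√442 = 0.9037

0.9037


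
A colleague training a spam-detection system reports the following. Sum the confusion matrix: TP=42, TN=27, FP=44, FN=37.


Total = TP + TN + FP + FN
= 42 + 27 + 44 + 37
= 150
(Predicted positive: 86, predicted negative: 64)

150


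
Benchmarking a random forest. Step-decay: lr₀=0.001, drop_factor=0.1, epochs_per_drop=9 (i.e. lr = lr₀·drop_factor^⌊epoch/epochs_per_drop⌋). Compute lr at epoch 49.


n_drops = ⌊49/9⌋ = 5
lr = 0.001·0.1^5 = 0.001·0.00001 = 0.00000001

0.00000001


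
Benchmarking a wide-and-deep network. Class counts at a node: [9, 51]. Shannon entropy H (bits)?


Probabilities: [9/60, 51/60] ≈ [0.15, 0.85]
H = -((9/60)·log₂(9/60) + (51/60)·log₂(51/60))
  = 0.6098 bits

0.6098 bits


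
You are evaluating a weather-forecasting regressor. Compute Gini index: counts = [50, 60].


Probabilities: [50/110, 60/110] ≈ [0.4545, 0.5455]
Σpᵢ² = (2500 + 3600)/110² = 6100/12100
Gini = 1 - Σpᵢ² = 1 - 6100/12100 = 0.4959

0.4959


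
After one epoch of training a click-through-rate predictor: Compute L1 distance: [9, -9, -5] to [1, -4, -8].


d = |9-1| + |-9+ 4| + |-5+ 8|
  = 8 + 5 + 3
  = 16

16


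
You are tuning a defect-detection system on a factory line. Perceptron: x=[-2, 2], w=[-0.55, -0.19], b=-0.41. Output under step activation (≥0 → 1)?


z = (-2)·(-0.55) + (2)·(-0.19) - 0.41
  = 0.31
step(z) = 1 (z≥0)

1


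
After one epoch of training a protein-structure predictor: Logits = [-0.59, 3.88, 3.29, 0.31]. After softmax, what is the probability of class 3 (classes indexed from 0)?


Exponentials: e^-0.59=0.5543, e^3.88=48.4242, e^3.29=26.8429, e^0.31=1.3634
Sum = 77.1848
Softmax = [0.0072, 0.6274, 0.3478, 0.0177]
p[3] = 1.3634/77.1848 = 0.0177

0.0177


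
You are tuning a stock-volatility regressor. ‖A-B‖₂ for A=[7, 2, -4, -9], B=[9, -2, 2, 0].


d = √((7-9)² + (2+ 2)² + (-4-2)² + (-9-0)²)
  = √(4 + 16 + 36 + 81)
  = √137 = 11.7047

11.7047


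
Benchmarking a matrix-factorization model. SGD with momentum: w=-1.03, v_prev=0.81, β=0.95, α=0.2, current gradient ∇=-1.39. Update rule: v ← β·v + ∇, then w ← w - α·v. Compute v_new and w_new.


v_new = 0.95·0.81 - 1.39 = 0.7695 - 1.39 = -0.6205
w_new = -1.03 - 0.2·-0.6205 = -1.03 + 0.1241 = -0.9059

v_new=-0.6205, w_new=-0.9059


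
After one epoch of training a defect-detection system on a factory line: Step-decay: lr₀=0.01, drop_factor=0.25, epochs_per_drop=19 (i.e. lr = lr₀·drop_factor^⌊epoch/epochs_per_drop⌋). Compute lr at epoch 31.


n_drops = ⌊31/19⌋ = 1
lr = 0.01·0.25^1 = 0.01·0.25 = 0.0025

0.0025


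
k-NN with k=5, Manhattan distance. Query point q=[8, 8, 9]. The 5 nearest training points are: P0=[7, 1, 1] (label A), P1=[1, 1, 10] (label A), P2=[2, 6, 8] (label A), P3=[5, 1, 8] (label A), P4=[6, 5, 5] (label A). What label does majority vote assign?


d(q,P0) = 16  (label A)
d(q,P1) = 15  (label A)
d(q,P2) = 9  (label A)
d(q,P3) = 11  (label A)
d(q,P4) = 9  (label A)
Votes: A=5, B=0
Majority → A

A


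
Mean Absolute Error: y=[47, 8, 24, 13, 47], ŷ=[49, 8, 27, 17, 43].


Absolute errors: |47-49|=2, |8-8|=0, |24-27|=3, |13-17|=4, |47-43|=4
Sum = 13
MAE = 13/5 = 13/5

13/5


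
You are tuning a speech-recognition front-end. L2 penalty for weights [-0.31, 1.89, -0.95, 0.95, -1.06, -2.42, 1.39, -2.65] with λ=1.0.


‖w‖₂² = (-0.31)² + (1.89)² + (-0.95)² + (0.95)² + (-1.06)² + (-2.42)² + (1.39)² + (-2.65)²
     = 0.0961 + 3.5721 + 0.9025 + 0.9025 + 1.1236 + 5.8564 + 1.9321 + 7.0225
     = 21.4078
λ·‖w‖₂² = 1.0·21.4078 = 21.4078

21.4078


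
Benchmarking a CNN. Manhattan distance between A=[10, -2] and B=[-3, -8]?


d = |10+ 3| + |-2+ 8|
  = 13 + 6
  = 19

19


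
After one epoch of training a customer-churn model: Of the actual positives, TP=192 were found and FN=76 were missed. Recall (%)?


Recall = TP/(TP+FN)
= 192/(192+76)
= 192/268 = 71.64%

71.64%


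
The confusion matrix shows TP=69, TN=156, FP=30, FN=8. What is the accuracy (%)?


Accuracy = (TP+TN)/(TP+TN+FP+FN)
= (69+156)/(263)
= 225/263 = 85.55%

85.55%


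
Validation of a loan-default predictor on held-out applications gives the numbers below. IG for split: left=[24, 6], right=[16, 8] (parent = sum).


Parent = [40, 14], H_parent = 0.8256
H_left = 0.7219 (n=30), H_right = 0.9183 (n=24)
H_children = (30/54)·0.7219 + (24/54)·0.9183 = 0.8092
IG = 0.8256 - 0.8092 = 0.0164

0.0164


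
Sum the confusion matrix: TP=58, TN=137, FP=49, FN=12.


Total = TP + TN + FP + FN
= 58 + 137 + 49 + 12
= 256
(Predicted positive: 107, predicted negative: 149)

256


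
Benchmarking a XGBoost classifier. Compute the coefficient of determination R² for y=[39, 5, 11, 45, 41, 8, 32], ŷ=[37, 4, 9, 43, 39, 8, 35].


ȳ = 25.8571
SS_res = Σ(y-ŷ)² = 26
SS_tot = Σ(y-ȳ)² = 1780.86
R² = 1 - SS_res/SS_tot = 1 - 0.0146 = 0.9854

0.9854


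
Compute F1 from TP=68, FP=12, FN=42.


Precision = 68/80 = 0.85
Recall = 68/110 = 0.6182
F1 = 2·P·R/(P+R) = 2·TP/(2·TP+FP+FN) = 136/(136+12+42) = 136/190 = 0.7158

0.7158


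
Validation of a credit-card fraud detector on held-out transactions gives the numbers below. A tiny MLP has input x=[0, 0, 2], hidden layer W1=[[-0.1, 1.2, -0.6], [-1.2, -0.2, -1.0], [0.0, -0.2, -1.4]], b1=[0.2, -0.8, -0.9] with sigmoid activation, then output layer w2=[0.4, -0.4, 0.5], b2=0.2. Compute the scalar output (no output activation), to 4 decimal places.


z1[0] = (-0.1)·(0) + (1.2)·(0) + (-0.6)·(2) + 0.2 = -1.0
z1[1] = (-1.2)·(0) + (-0.2)·(0) + (-1.0)·(2) - 0.8 = -2.8
z1[2] = (0.0)·(0) + (-0.2)·(0) + (-1.4)·(2) - 0.9 = -3.7
h = sigmoid(z1) = [0.2689, 0.0573, 0.0241]
output = (0.4)·(0.2689) + (-0.4)·(0.0573) + (0.5)·(0.0241) + 0.2 = 0.2967

0.2967


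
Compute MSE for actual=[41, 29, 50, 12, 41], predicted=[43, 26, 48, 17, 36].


Squared errors: (41-43)²=4, (29-26)²=9, (50-48)²=4, (12-17)²=25, (41-36)²=25
Sum = 67
MSE = 67/5 = 67/5

67/5


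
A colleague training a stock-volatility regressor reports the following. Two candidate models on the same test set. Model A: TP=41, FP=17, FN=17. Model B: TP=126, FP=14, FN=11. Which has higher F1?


Model A: P=41/58=0.7069, R=41/58=0.7069, F1=2PR/(P+R)=2TP/(2TP+FP+FN)=82/116=0.7069
Model B: P=126/140=0.9, R=126/137=0.9197, F1=2PR/(P+R)=2TP/(2TP+FP+FN)=252/277=0.9097
0.7069 < 0.9097 → Model B

Model B


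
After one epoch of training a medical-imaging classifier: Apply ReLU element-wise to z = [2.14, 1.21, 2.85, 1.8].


ReLU(2.14) = max(0, 2.14) = 2.14
ReLU(1.21) = max(0, 1.21) = 1.21
ReLU(2.85) = max(0, 2.85) = 2.85
ReLU(1.8) = max(0, 1.8) = 1.8
result = [2.14, 1.21, 2.85, 1.8]

[2.14, 1.21, 2.85, 1.8]


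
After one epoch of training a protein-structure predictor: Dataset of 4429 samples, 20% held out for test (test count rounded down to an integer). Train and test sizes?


Test = ⌊4429·20/100⌋ = 885
Train = 4429 - 885 = 3544

Train: 3544, Test: 885


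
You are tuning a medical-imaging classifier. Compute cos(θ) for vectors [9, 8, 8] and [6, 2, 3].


A·B = 9·6 + 8·2 + 8·3 = 94
‖A‖ = √209 = 14.4568, ‖B‖ = √49 = 7
cos = 94/(√209·√49) = 94/√10241 = 0.9289

0.9289


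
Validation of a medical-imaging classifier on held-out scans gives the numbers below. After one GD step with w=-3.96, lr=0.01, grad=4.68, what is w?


w_new = w - α·∇
= -3.96 - 0.01·4.68
= -3.96 - 0.0468
= -4.0068

-4.0068


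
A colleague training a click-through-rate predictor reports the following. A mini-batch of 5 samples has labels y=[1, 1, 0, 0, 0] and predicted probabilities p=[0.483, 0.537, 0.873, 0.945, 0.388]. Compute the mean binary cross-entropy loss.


L[0] = -ln(0.483) = 0.7277
L[1] = -ln(0.537) = 0.6218
L[2] = -ln(1-0.873) = -ln(0.127) = 2.0636
L[3] = -ln(1-0.945) = -ln(0.055) = 2.9004
L[4] = -ln(1-0.388) = -ln(0.612) = 0.491
mean = (0.7277 + 0.6218 + 2.0636 + 2.9004 + 0.491)/5 = 1.3609

1.3609


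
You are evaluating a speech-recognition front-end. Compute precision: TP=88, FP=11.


Precision = TP/(TP+FP)
= 88/(88+11)
= 88/99 = 88.89%

88.89%


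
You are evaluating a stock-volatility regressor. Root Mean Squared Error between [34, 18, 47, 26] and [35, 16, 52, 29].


MSE = 39/4 = 9.75
RMSE = √(39/4) = 3.1225

3.1225


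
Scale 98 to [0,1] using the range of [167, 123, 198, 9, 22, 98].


min=9, max=198
(98-9)/(198-9) = 89/189 = 0.4709

0.4709


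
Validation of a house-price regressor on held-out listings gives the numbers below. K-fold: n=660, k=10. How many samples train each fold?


Fold size = 660/10 = 66
Training per fold = 660 - 66 = 594

594


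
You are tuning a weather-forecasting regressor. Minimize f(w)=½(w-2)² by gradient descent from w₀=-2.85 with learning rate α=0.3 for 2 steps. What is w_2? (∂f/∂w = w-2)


step 1: grad = -2.85-2 = -4.85; w = -2.85 - 0.3·(-4.85) = -1.395
step 2: grad = -1.395-2 = -3.395; w = -1.395 - 0.3·(-3.395) = -0.3765

-0.3765


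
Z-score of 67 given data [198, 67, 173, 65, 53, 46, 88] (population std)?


μ = 98.5714, σ = 56.6968
z = (67 - 98.5714)/56.6968 = -0.5568

-0.5568


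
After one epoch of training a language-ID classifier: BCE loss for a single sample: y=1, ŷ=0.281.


BCE = -[y·ln(p) + (1-y)·ln(1-p)]
= -1·ln(0.281) - 0
= -ln(0.281) = 1.2694

1.2694


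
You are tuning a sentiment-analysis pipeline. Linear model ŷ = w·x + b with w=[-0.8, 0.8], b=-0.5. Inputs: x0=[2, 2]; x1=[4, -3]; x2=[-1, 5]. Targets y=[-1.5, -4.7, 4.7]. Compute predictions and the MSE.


ŷ0 = (-0.8)·(2) + (0.8)·(2) - 0.5 = -0.5
ŷ1 = (-0.8)·(4) + (0.8)·(-3) - 0.5 = -6.1
ŷ2 = (-0.8)·(-1) + (0.8)·(5) - 0.5 = 4.3
errors² = [1.0, 1.96, 0.16]
MSE = 3.1200/3 = 1.04

1.04


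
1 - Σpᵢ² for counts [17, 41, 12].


Probabilities: [17/70, 41/70, 12/70] ≈ [0.2429, 0.5857, 0.1714]
Σpᵢ² = (289 + 1681 + 144)/70² = 2114/4900
Gini = 1 - Σpᵢ² = 1 - 2114/4900 = 0.5686

0.5686


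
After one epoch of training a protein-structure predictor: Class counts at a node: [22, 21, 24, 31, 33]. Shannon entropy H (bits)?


Probabilities: [22/131, 21/131, 24/131, 31/131, 33/131] ≈ [0.1679, 0.1603, 0.1832, 0.2366, 0.2519]
H = -((22/131)·log₂(22/131) + (21/131)·log₂(21/131) + (24/131)·log₂(24/131) + (31/131)·log₂(31/131) + (33/131)·log₂(33/131))
  = 2.2973 bits

2.2973 bits


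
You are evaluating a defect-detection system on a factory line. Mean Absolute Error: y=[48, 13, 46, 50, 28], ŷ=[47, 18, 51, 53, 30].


Absolute errors: |48-47|=1, |13-18|=5, |46-51|=5, |50-53|=3, |28-30|=2
Sum = 16
MAE = 16/5 = 16/5

16/5


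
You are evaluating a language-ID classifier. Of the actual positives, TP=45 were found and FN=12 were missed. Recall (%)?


Recall = TP/(TP+FN)
= 45/(45+12)
= 45/57 = 78.95%

78.95%


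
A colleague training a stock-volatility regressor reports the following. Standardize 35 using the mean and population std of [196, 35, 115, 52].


μ = 99.5, σ = 63.1843
z = (35 - 99.5)/63.1843 = -1.0208

-1.0208


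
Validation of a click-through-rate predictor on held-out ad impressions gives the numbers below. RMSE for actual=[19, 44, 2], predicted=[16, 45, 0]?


MSE = 14/3 = 4.6667
RMSE = √(14/3) = 2.1602

2.1602


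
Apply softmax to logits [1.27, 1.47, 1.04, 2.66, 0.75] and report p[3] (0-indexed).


Exponentials: e^1.27=3.5609, e^1.47=4.3492, e^1.04=2.8292, e^2.66=14.2963, e^0.75=2.117
Sum = 27.1526
Softmax = [0.1311, 0.1602, 0.1042, 0.5265, 0.078]
p[3] = 14.2963/27.1526 = 0.5265

0.5265


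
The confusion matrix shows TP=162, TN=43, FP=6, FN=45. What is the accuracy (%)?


Accuracy = (TP+TN)/(TP+TN+FP+FN)
= (162+43)/(256)
= 205/256 = 80.08%

80.08%


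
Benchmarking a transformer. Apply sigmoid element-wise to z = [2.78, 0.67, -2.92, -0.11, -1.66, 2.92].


σ(2.78) = 1/(1+e^-2.78) = 0.9416
σ(0.67) = 1/(1+e^-0.67) = 0.6615
σ(-2.92) = 1/(1+e^2.92) = 0.0512
σ(-0.11) = 1/(1+e^0.11) = 0.4725
σ(-1.66) = 1/(1+e^1.66) = 0.1598
σ(2.92) = 1/(1+e^-2.92) = 0.9488
result = [0.9416, 0.6615, 0.0512, 0.4725, 0.1598, 0.9488]

[0.9416, 0.6615, 0.0512, 0.4725, 0.1598, 0.9488]


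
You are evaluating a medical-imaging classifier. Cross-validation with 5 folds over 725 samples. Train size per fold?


Fold size = 725/5 = 145
Training per fold = 725 - 145 = 580

580


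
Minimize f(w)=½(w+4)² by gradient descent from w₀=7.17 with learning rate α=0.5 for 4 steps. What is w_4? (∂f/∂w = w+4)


step 1: grad = 7.17+4 = 11.17; w = 7.17 - 0.5·(11.17) = 1.585
step 2: grad = 1.585+4 = 5.585; w = 1.585 - 0.5·(5.585) = -1.2075
step 3: grad = -1.2075+4 = 2.7925; w = -1.2075 - 0.5·(2.7925) = -2.60375
step 4: grad = -2.60375+4 = 1.39625; w = -2.60375 - 0.5·(1.39625) = -3.301875

-3.301875


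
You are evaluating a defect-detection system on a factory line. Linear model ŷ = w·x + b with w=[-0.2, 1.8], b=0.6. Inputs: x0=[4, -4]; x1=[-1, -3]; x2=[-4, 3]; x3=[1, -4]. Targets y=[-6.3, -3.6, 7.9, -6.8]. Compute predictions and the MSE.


ŷ0 = (-0.2)·(4) + (1.8)·(-4) + 0.6 = -7.4
ŷ1 = (-0.2)·(-1) + (1.8)·(-3) + 0.6 = -4.6
ŷ2 = (-0.2)·(-4) + (1.8)·(3) + 0.6 = 6.8
ŷ3 = (-0.2)·(1) + (1.8)·(-4) + 0.6 = -6.8
errors² = [1.21, 1.0, 1.21, 0.0]
MSE = 3.4200/4 = 0.855

0.855


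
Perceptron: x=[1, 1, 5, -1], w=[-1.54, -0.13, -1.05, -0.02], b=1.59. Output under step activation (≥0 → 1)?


z = (1)·(-1.54) + (1)·(-0.13) + (5)·(-1.05) + (-1)·(-0.02) + 1.59
  = -5.31
step(z) = 0 (z<0)

0


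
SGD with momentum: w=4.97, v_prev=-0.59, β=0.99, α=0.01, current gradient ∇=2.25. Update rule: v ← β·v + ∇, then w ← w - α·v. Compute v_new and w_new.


v_new = 0.99·-0.59 + 2.25 = -0.5841 + 2.25 = 1.6659
w_new = 4.97 - 0.01·1.6659 = 4.97 - 0.016659 = 4.953341

v_new=1.6659, w_new=4.953341


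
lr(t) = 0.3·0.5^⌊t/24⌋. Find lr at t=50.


n_drops = ⌊50/24⌋ = 2
lr = 0.3·0.5^2 = 0.3·0.25 = 0.075

0.075


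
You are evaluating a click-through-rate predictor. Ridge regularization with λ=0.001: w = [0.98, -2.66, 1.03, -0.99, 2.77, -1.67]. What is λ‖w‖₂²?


‖w‖₂² = (0.98)² + (-2.66)² + (1.03)² + (-0.99)² + (2.77)² + (-1.67)²
     = 0.9604 + 7.0756 + 1.0609 + 0.9801 + 7.6729 + 2.7889
     = 20.5388
λ·‖w‖₂² = 0.001·20.5388 = 0.020539

0.020539


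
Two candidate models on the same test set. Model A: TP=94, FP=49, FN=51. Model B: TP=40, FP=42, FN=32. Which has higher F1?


Model A: P=94/143=0.6573, R=94/145=0.6483, F1=2PR/(P+R)=2TP/(2TP+FP+FN)=188/288=0.6528
Model B: P=40/82=0.4878, R=40/72=0.5556, F1=2PR/(P+R)=2TP/(2TP+FP+FN)=80/154=0.5195
0.6528 > 0.5195 → Model A

Model A


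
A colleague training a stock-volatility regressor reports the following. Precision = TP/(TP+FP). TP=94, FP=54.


Precision = TP/(TP+FP)
= 94/(94+54)
= 94/148 = 63.51%

63.51%


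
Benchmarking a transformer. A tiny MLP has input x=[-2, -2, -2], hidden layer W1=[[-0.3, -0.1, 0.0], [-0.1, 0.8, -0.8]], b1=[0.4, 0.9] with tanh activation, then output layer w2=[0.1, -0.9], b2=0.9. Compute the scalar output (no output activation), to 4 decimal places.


z1[0] = (-0.3)·(-2) + (-0.1)·(-2) + (0.0)·(-2) + 0.4 = 1.2
z1[1] = (-0.1)·(-2) + (0.8)·(-2) + (-0.8)·(-2) + 0.9 = 1.1
h = tanh(z1) = [0.8337, 0.8005]
output = (0.1)·(0.8337) + (-0.9)·(0.8005) + 0.9 = 0.2629

0.2629


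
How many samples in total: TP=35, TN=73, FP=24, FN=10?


Total = TP + TN + FP + FN
= 35 + 73 + 24 + 10
= 142
(Predicted positive: 59, predicted negative: 83)

142


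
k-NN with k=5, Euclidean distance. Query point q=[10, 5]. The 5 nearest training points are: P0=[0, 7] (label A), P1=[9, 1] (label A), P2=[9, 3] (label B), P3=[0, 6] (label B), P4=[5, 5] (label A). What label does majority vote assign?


d(q,P0) = 10.198  (label A)
d(q,P1) = 4.1231  (label A)
d(q,P2) = 2.2361  (label B)
d(q,P3) = 10.0499  (label B)
d(q,P4) = 5.0  (label A)
Votes: A=3, B=2
Majority → A

A


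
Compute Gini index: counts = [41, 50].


Probabilities: [41/91, 50/91] ≈ [0.4505, 0.5495]
Σpᵢ² = (1681 + 2500)/91² = 4181/8281
Gini = 1 - Σpᵢ² = 1 - 4181/8281 = 0.4951

0.4951


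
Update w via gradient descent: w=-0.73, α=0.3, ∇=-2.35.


w_new = w - α·∇
= -0.73 - 0.3·-2.35
= -0.73 + 0.705
= -0.025

-0.025


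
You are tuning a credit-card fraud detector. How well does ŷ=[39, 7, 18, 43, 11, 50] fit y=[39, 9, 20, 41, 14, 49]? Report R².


ȳ = 28.6667
SS_res = Σ(y-ŷ)² = 22
SS_tot = Σ(y-ȳ)² = 1349.33
R² = 1 - SS_res/SS_tot = 1 - 0.0163 = 0.9837

0.9837


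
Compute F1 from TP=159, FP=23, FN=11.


Precision = 159/182 = 0.8736
Recall = 159/170 = 0.9353
F1 = 2·P·R/(P+R) = 2·TP/(2·TP+FP+FN) = 318/(318+23+11) = 318/352 = 0.9034

0.9034


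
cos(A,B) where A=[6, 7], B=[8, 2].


A·B = 6·8 + 7·2 = 62
‖A‖ = √85 = 9.2195, ‖B‖ = √68 = 8.2462
cos = 62/(√85·√68) = 62/√5780 = 0.8155

0.8155


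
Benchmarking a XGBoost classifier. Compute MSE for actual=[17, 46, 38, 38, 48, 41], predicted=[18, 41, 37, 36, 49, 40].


Squared errors: (17-18)²=1, (46-41)²=25, (38-37)²=1, (38-36)²=4, (48-49)²=1, (41-40)²=1
Sum = 33
MSE = 33/6 = 11/2

11/2


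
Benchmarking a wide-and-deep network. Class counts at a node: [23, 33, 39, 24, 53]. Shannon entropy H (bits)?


Probabilities: [23/172, 33/172, 39/172, 24/172, 53/172] ≈ [0.1337, 0.1919, 0.2267, 0.1395, 0.3081]
H = -((23/172)·log₂(23/172) + (33/172)·log₂(33/172) + (39/172)·log₂(39/172) + (24/172)·log₂(24/172) + (53/172)·log₂(53/172))
  = 2.2504 bits

2.2504 bits


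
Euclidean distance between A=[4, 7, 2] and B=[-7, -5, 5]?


d = √((4+ 7)² + (7+ 5)² + (2-5)²)
  = √(121 + 144 + 9)
  = √274 = 16.5529

16.5529


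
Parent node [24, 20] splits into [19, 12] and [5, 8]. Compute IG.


Parent = [24, 20], H_parent = 0.994
H_left = 0.9629 (n=31), H_right = 0.9612 (n=13)
H_children = (31/44)·0.9629 + (13/44)·0.9612 = 0.9624
IG = 0.994 - 0.9624 = 0.0316

0.0316


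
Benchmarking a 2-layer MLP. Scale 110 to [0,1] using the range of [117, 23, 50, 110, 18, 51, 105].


min=18, max=117
(110-18)/(117-18) = 92/99 = 0.9293

0.9293


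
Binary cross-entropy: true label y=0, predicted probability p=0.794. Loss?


BCE = -[y·ln(p) + (1-y)·ln(1-p)]
= -0 - 1·ln(1-0.794)
= -ln(0.206) = 1.5799

1.5799


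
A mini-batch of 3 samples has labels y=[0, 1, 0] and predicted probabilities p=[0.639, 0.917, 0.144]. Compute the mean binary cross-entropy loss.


L[0] = -ln(1-0.639) = -ln(0.361) = 1.0189
L[1] = -ln(0.917) = 0.0866
L[2] = -ln(1-0.144) = -ln(0.856) = 0.1555
mean = (1.0189 + 0.0866 + 0.1555)/3 = 0.4203

0.4203
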